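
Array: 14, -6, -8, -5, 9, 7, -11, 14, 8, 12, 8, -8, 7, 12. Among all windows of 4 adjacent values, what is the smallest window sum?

-10

14 -6 -8 -5 → sum -5
-6 -8 -5 9 → sum -10
-8 -5 9 7 → sum 3
-5 9 7 -11 → sum 0
9 7 -11 14 → sum 19
7 -11 14 8 → sum 18
-11 14 8 12 → sum 23
14 8 12 8 → sum 42
8 12 8 -8 → sum 20
12 8 -8 7 → sum 19
8 -8 7 12 → sum 19
Smallest of these is -10.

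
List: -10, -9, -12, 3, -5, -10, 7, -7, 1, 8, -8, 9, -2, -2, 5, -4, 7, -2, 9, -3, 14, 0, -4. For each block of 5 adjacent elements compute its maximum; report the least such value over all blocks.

(-10, -9, -12, 3, -5) → max 3
(-9, -12, 3, -5, -10) → max 3
(-12, 3, -5, -10, 7) → max 7
(3, -5, -10, 7, -7) → max 7
(-5, -10, 7, -7, 1) → max 7
(-10, 7, -7, 1, 8) → max 8
(7, -7, 1, 8, -8) → max 8
(-7, 1, 8, -8, 9) → max 9
(1, 8, -8, 9, -2) → max 9
(8, -8, 9, -2, -2) → max 9
(-8, 9, -2, -2, 5) → max 9
(9, -2, -2, 5, -4) → max 9
(-2, -2, 5, -4, 7) → max 7
(-2, 5, -4, 7, -2) → max 7
(5, -4, 7, -2, 9) → max 9
(-4, 7, -2, 9, -3) → max 9
(7, -2, 9, -3, 14) → max 14
(-2, 9, -3, 14, 0) → max 14
(9, -3, 14, 0, -4) → max 14
Least of these is 3.

3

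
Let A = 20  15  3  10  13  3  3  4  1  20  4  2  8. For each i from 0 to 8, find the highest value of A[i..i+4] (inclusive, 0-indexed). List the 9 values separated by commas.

20, 15, 13, 13, 13, 20, 20, 20, 20

(20, 15, 3, 10, 13) → max 20
(15, 3, 10, 13, 3) → max 15
(3, 10, 13, 3, 3) → max 13
(10, 13, 3, 3, 4) → max 13
(13, 3, 3, 4, 1) → max 13
(3, 3, 4, 1, 20) → max 20
(3, 4, 1, 20, 4) → max 20
(4, 1, 20, 4, 2) → max 20
(1, 20, 4, 2, 8) → max 20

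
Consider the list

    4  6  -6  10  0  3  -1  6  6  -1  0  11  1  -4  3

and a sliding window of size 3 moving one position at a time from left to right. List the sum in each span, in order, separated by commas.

Sliding a size-3 window across the 15 values:
4 6 -6 → sum 4
6 -6 10 → sum 10
-6 10 0 → sum 4
10 0 3 → sum 13
0 3 -1 → sum 2
3 -1 6 → sum 8
-1 6 6 → sum 11
6 6 -1 → sum 11
6 -1 0 → sum 5
-1 0 11 → sum 10
0 11 1 → sum 12
11 1 -4 → sum 8
1 -4 3 → sum 0

4, 10, 4, 13, 2, 8, 11, 11, 5, 10, 12, 8, 0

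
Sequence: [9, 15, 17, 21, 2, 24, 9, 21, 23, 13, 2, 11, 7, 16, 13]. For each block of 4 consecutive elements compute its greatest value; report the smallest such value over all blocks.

[9, 15, 17, 21] → max 21
[15, 17, 21, 2] → max 21
[17, 21, 2, 24] → max 24
[21, 2, 24, 9] → max 24
[2, 24, 9, 21] → max 24
[24, 9, 21, 23] → max 24
[9, 21, 23, 13] → max 23
[21, 23, 13, 2] → max 23
[23, 13, 2, 11] → max 23
[13, 2, 11, 7] → max 13
[2, 11, 7, 16] → max 16
[11, 7, 16, 13] → max 16
Smallest of these is 13.

13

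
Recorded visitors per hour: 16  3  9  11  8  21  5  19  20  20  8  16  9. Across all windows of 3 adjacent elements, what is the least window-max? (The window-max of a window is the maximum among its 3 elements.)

11

Each size-3 window and its max:
(16, 3, 9) → max 16
(3, 9, 11) → max 11
(9, 11, 8) → max 11
(11, 8, 21) → max 21
(8, 21, 5) → max 21
(21, 5, 19) → max 21
(5, 19, 20) → max 20
(19, 20, 20) → max 20
(20, 20, 8) → max 20
(20, 8, 16) → max 20
(8, 16, 9) → max 16
Least of these is 11.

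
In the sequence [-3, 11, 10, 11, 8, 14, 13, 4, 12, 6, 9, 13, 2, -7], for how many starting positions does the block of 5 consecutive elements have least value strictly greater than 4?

-3 11 10 11 8 → min -3
11 10 11 8 14 → min 8  > 4 ✓
10 11 8 14 13 → min 8  > 4 ✓
11 8 14 13 4 → min 4
8 14 13 4 12 → min 4
14 13 4 12 6 → min 4
13 4 12 6 9 → min 4
4 12 6 9 13 → min 4
12 6 9 13 2 → min 2
6 9 13 2 -7 → min -7
2 windows satisfy the condition.

2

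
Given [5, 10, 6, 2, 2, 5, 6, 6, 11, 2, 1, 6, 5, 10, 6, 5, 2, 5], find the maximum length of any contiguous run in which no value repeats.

add 5: [5] len 1
add 10: [5, 10] len 2
add 6: [5, 10, 6] len 3
add 2: [5, 10, 6, 2] len 4
add 2 (repeat 2, move left end past it): [2] len 1
add 5: [2, 5] len 2
add 6: [2, 5, 6] len 3
add 6 (repeat 6, move left end past it): [6] len 1
add 11: [6, 11] len 2
add 2: [6, 11, 2] len 3
add 1: [6, 11, 2, 1] len 4
add 6 (repeat 6, move left end past it): [11, 2, 1, 6] len 4
add 5: [11, 2, 1, 6, 5] len 5
add 10: [11, 2, 1, 6, 5, 10] len 6
add 6 (repeat 6, move left end past it): [5, 10, 6] len 3
add 5 (repeat 5, move left end past it): [10, 6, 5] len 3
add 2: [10, 6, 5, 2] len 4
add 5 (repeat 5, move left end past it): [2, 5] len 2
Longest all-distinct length: 6.

6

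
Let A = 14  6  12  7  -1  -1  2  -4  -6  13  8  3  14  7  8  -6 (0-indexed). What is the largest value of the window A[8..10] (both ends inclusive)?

Elements at indices 8..10: -6, 13, 8
max(-6, 13, 8) = 13

13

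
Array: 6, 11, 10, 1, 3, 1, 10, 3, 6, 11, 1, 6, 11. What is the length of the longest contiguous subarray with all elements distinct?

add 6: [6] len 1
add 11: [6, 11] len 2
add 10: [6, 11, 10] len 3
add 1: [6, 11, 10, 1] len 4
add 3: [6, 11, 10, 1, 3] len 5
add 1 (repeat 1, move left end past it): [3, 1] len 2
add 10: [3, 1, 10] len 3
add 3 (repeat 3, move left end past it): [1, 10, 3] len 3
add 6: [1, 10, 3, 6] len 4
add 11: [1, 10, 3, 6, 11] len 5
add 1 (repeat 1, move left end past it): [10, 3, 6, 11, 1] len 5
add 6 (repeat 6, move left end past it): [11, 1, 6] len 3
add 11 (repeat 11, move left end past it): [1, 6, 11] len 3
Longest all-distinct length: 5.

5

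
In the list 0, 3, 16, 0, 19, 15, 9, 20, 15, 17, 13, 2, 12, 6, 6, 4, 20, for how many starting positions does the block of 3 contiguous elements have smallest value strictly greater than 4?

0 3 16 → min 0
3 16 0 → min 0
16 0 19 → min 0
0 19 15 → min 0
19 15 9 → min 9  > 4 ✓
15 9 20 → min 9  > 4 ✓
9 20 15 → min 9  > 4 ✓
20 15 17 → min 15  > 4 ✓
15 17 13 → min 13  > 4 ✓
17 13 2 → min 2
13 2 12 → min 2
2 12 6 → min 2
12 6 6 → min 6  > 4 ✓
6 6 4 → min 4
6 4 20 → min 4
6 windows satisfy the condition.

6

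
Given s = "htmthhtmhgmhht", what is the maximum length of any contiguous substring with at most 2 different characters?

4

[h] 1 distinct, len 1
[h, t] 2 distinct, len 2
[t, m] 2 distinct, len 2
[t, m, t] 2 distinct, len 3
[t, h] 2 distinct, len 2
[t, h, h] 2 distinct, len 3
[t, h, h, t] 2 distinct, len 4
[t, m] 2 distinct, len 2
[m, h] 2 distinct, len 2
[h, g] 2 distinct, len 2
[g, m] 2 distinct, len 2
[m, h] 2 distinct, len 2
[m, h, h] 2 distinct, len 3
[h, h, t] 2 distinct, len 3
Longest length with ≤2 distinct: 4.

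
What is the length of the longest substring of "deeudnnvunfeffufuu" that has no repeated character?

[d] len 1
[d, e] len 2
[e] len 1
[e, u] len 2
[e, u, d] len 3
[e, u, d, n] len 4
[n] len 1
[n, v] len 2
[n, v, u] len 3
[v, u, n] len 3
[v, u, n, f] len 4
[v, u, n, f, e] len 5
[e, f] len 2
[f] len 1
[f, u] len 2
[u, f] len 2
[f, u] len 2
[u] len 1
Longest all-distinct length: 5.

5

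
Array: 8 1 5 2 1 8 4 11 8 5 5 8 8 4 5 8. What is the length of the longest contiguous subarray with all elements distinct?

add 8: [8] len 1
add 1: [8, 1] len 2
add 5: [8, 1, 5] len 3
add 2: [8, 1, 5, 2] len 4
add 1 (repeat 1, move left end past it): [5, 2, 1] len 3
add 8: [5, 2, 1, 8] len 4
add 4: [5, 2, 1, 8, 4] len 5
add 11: [5, 2, 1, 8, 4, 11] len 6
add 8 (repeat 8, move left end past it): [4, 11, 8] len 3
add 5: [4, 11, 8, 5] len 4
add 5 (repeat 5, move left end past it): [5] len 1
add 8: [5, 8] len 2
add 8 (repeat 8, move left end past it): [8] len 1
add 4: [8, 4] len 2
add 5: [8, 4, 5] len 3
add 8 (repeat 8, move left end past it): [4, 5, 8] len 3
Longest all-distinct length: 6.

6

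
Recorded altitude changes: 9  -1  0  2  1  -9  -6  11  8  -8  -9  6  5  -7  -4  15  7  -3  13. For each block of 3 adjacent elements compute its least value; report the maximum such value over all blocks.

0

9 -1 0 → min -1
-1 0 2 → min -1
0 2 1 → min 0
2 1 -9 → min -9
1 -9 -6 → min -9
-9 -6 11 → min -9
-6 11 8 → min -6
11 8 -8 → min -8
8 -8 -9 → min -9
-8 -9 6 → min -9
-9 6 5 → min -9
6 5 -7 → min -7
5 -7 -4 → min -7
-7 -4 15 → min -7
-4 15 7 → min -4
15 7 -3 → min -3
7 -3 13 → min -3
Maximum of these is 0.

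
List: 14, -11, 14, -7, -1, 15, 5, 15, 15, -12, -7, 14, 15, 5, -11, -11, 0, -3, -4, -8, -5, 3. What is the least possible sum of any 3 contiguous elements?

-22

Window sums for each of the 20 positions:
14 -11 14 → sum 17
-11 14 -7 → sum -4
14 -7 -1 → sum 6
-7 -1 15 → sum 7
-1 15 5 → sum 19
15 5 15 → sum 35
5 15 15 → sum 35
15 15 -12 → sum 18
15 -12 -7 → sum -4
-12 -7 14 → sum -5
-7 14 15 → sum 22
14 15 5 → sum 34
15 5 -11 → sum 9
5 -11 -11 → sum -17
-11 -11 0 → sum -22
-11 0 -3 → sum -14
0 -3 -4 → sum -7
-3 -4 -8 → sum -15
-4 -8 -5 → sum -17
-8 -5 3 → sum -10
Least of these is -22.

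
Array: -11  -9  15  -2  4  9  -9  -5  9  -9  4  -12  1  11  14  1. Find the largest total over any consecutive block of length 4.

Each size-4 window and its sum:
(-11, -9, 15, -2) → sum -7
(-9, 15, -2, 4) → sum 8
(15, -2, 4, 9) → sum 26
(-2, 4, 9, -9) → sum 2
(4, 9, -9, -5) → sum -1
(9, -9, -5, 9) → sum 4
(-9, -5, 9, -9) → sum -14
(-5, 9, -9, 4) → sum -1
(9, -9, 4, -12) → sum -8
(-9, 4, -12, 1) → sum -16
(4, -12, 1, 11) → sum 4
(-12, 1, 11, 14) → sum 14
(1, 11, 14, 1) → sum 27
Largest of these is 27.

27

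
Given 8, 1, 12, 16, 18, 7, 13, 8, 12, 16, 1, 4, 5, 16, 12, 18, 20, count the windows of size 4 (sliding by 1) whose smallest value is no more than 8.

8 1 12 16 → min 1  ≤ 8 ✓
1 12 16 18 → min 1  ≤ 8 ✓
12 16 18 7 → min 7  ≤ 8 ✓
16 18 7 13 → min 7  ≤ 8 ✓
18 7 13 8 → min 7  ≤ 8 ✓
7 13 8 12 → min 7  ≤ 8 ✓
13 8 12 16 → min 8  ≤ 8 ✓
8 12 16 1 → min 1  ≤ 8 ✓
12 16 1 4 → min 1  ≤ 8 ✓
16 1 4 5 → min 1  ≤ 8 ✓
1 4 5 16 → min 1  ≤ 8 ✓
4 5 16 12 → min 4  ≤ 8 ✓
5 16 12 18 → min 5  ≤ 8 ✓
16 12 18 20 → min 12
13 windows satisfy the condition.

13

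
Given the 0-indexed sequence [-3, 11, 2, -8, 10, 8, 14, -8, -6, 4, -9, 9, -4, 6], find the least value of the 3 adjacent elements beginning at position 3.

-8

Elements at indices 3..5: -8, 10, 8
min(-8, 10, 8) = -8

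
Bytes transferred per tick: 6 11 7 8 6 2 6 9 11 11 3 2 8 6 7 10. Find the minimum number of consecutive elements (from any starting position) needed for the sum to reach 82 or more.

12

add 6: running sum 6 < 82
add 11: running sum 17 < 82
add 7: running sum 24 < 82
add 8: running sum 32 < 82
add 6: running sum 38 < 82
add 2: running sum 40 < 82
add 6: running sum 46 < 82
add 9: running sum 55 < 82
add 11: running sum 66 < 82
add 11: running sum 77 < 82
add 3: running sum 80 < 82
add 2: shortest ending here [6, 11, 7, 8, 6, 2, 6, 9, 11, 11, 3, 2] sum 82, len 12
add 8: shortest ending here [11, 7, 8, 6, 2, 6, 9, 11, 11, 3, 2, 8] sum 84, len 12
add 6: shortest ending here [11, 7, 8, 6, 2, 6, 9, 11, 11, 3, 2, 8, 6] sum 90, len 13
add 7: shortest ending here [7, 8, 6, 2, 6, 9, 11, 11, 3, 2, 8, 6, 7] sum 86, len 13
add 10: shortest ending here [8, 6, 2, 6, 9, 11, 11, 3, 2, 8, 6, 7, 10] sum 89, len 13
Shortest qualifying length: 12.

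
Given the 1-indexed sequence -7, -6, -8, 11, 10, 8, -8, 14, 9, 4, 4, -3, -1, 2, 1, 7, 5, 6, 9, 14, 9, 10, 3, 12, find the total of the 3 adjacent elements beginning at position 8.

27

Elements at indices 8..10: 14, 9, 4
sum(14, 9, 4) = 27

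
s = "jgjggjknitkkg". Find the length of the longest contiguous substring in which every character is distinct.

add j: [j] len 1
add g: [j, g] len 2
add j (repeat j, move left end past it): [g, j] len 2
add g (repeat g, move left end past it): [j, g] len 2
add g (repeat g, move left end past it): [g] len 1
add j: [g, j] len 2
add k: [g, j, k] len 3
add n: [g, j, k, n] len 4
add i: [g, j, k, n, i] len 5
add t: [g, j, k, n, i, t] len 6
add k (repeat k, move left end past it): [n, i, t, k] len 4
add k (repeat k, move left end past it): [k] len 1
add g: [k, g] len 2
Longest all-distinct length: 6.

6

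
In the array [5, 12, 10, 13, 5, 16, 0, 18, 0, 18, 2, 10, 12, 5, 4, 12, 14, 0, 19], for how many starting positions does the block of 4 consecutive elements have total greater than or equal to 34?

11

[5, 12, 10, 13] → sum 40  ≥ 34 ✓
[12, 10, 13, 5] → sum 40  ≥ 34 ✓
[10, 13, 5, 16] → sum 44  ≥ 34 ✓
[13, 5, 16, 0] → sum 34  ≥ 34 ✓
[5, 16, 0, 18] → sum 39  ≥ 34 ✓
[16, 0, 18, 0] → sum 34  ≥ 34 ✓
[0, 18, 0, 18] → sum 36  ≥ 34 ✓
[18, 0, 18, 2] → sum 38  ≥ 34 ✓
[0, 18, 2, 10] → sum 30
[18, 2, 10, 12] → sum 42  ≥ 34 ✓
[2, 10, 12, 5] → sum 29
[10, 12, 5, 4] → sum 31
[12, 5, 4, 12] → sum 33
[5, 4, 12, 14] → sum 35  ≥ 34 ✓
[4, 12, 14, 0] → sum 30
[12, 14, 0, 19] → sum 45  ≥ 34 ✓
11 windows satisfy the condition.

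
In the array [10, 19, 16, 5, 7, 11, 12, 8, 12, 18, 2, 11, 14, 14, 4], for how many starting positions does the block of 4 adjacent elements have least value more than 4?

(10, 19, 16, 5) → min 5  > 4 ✓
(19, 16, 5, 7) → min 5  > 4 ✓
(16, 5, 7, 11) → min 5  > 4 ✓
(5, 7, 11, 12) → min 5  > 4 ✓
(7, 11, 12, 8) → min 7  > 4 ✓
(11, 12, 8, 12) → min 8  > 4 ✓
(12, 8, 12, 18) → min 8  > 4 ✓
(8, 12, 18, 2) → min 2
(12, 18, 2, 11) → min 2
(18, 2, 11, 14) → min 2
(2, 11, 14, 14) → min 2
(11, 14, 14, 4) → min 4
7 windows satisfy the condition.

7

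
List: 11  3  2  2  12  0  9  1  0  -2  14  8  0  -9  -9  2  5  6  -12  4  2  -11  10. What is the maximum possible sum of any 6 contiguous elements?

30

(11, 3, 2, 2, 12, 0) → sum 30
(3, 2, 2, 12, 0, 9) → sum 28
(2, 2, 12, 0, 9, 1) → sum 26
(2, 12, 0, 9, 1, 0) → sum 24
(12, 0, 9, 1, 0, -2) → sum 20
(0, 9, 1, 0, -2, 14) → sum 22
(9, 1, 0, -2, 14, 8) → sum 30
(1, 0, -2, 14, 8, 0) → sum 21
(0, -2, 14, 8, 0, -9) → sum 11
(-2, 14, 8, 0, -9, -9) → sum 2
(14, 8, 0, -9, -9, 2) → sum 6
(8, 0, -9, -9, 2, 5) → sum -3
(0, -9, -9, 2, 5, 6) → sum -5
(-9, -9, 2, 5, 6, -12) → sum -17
(-9, 2, 5, 6, -12, 4) → sum -4
(2, 5, 6, -12, 4, 2) → sum 7
(5, 6, -12, 4, 2, -11) → sum -6
(6, -12, 4, 2, -11, 10) → sum -1
Maximum of these is 30.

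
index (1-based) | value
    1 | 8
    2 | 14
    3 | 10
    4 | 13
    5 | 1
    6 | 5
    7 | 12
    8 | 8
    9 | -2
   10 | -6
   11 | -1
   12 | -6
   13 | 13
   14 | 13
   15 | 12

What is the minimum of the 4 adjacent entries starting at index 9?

-6

Elements at indices 9..12: -2, -6, -1, -6
min(-2, -6, -1, -6) = -6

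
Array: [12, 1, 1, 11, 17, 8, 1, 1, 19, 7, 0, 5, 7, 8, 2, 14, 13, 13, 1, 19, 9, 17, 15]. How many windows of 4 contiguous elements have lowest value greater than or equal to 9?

1

(12, 1, 1, 11) → min 1
(1, 1, 11, 17) → min 1
(1, 11, 17, 8) → min 1
(11, 17, 8, 1) → min 1
(17, 8, 1, 1) → min 1
(8, 1, 1, 19) → min 1
(1, 1, 19, 7) → min 1
(1, 19, 7, 0) → min 0
(19, 7, 0, 5) → min 0
(7, 0, 5, 7) → min 0
(0, 5, 7, 8) → min 0
(5, 7, 8, 2) → min 2
(7, 8, 2, 14) → min 2
(8, 2, 14, 13) → min 2
(2, 14, 13, 13) → min 2
(14, 13, 13, 1) → min 1
(13, 13, 1, 19) → min 1
(13, 1, 19, 9) → min 1
(1, 19, 9, 17) → min 1
(19, 9, 17, 15) → min 9  ≥ 9 ✓
1 window satisfy the condition.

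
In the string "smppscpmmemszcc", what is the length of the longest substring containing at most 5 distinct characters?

12

[s] 1 distinct, len 1
[s, m] 2 distinct, len 2
[s, m, p] 3 distinct, len 3
[s, m, p, p] 3 distinct, len 4
[s, m, p, p, s] 3 distinct, len 5
[s, m, p, p, s, c] 4 distinct, len 6
[s, m, p, p, s, c, p] 4 distinct, len 7
[s, m, p, p, s, c, p, m] 4 distinct, len 8
[s, m, p, p, s, c, p, m, m] 4 distinct, len 9
[s, m, p, p, s, c, p, m, m, e] 5 distinct, len 10
[s, m, p, p, s, c, p, m, m, e, m] 5 distinct, len 11
[s, m, p, p, s, c, p, m, m, e, m, s] 5 distinct, len 12
[p, m, m, e, m, s, z] 5 distinct, len 7
[m, m, e, m, s, z, c] 5 distinct, len 7
[m, m, e, m, s, z, c, c] 5 distinct, len 8
Longest length with ≤5 distinct: 12.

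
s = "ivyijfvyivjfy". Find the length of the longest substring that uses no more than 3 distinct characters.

4

Extend right; when distinct count exceeds 3, shrink from the left:
add i: window [i] (1 distinct), len 1
add v: window [i, v] (2 distinct), len 2
add y: window [i, v, y] (3 distinct), len 3
add i: window [i, v, y, i] (3 distinct), len 4
add j: window [y, i, j] (3 distinct), len 3
add f: window [i, j, f] (3 distinct), len 3
add v: window [j, f, v] (3 distinct), len 3
add y: window [f, v, y] (3 distinct), len 3
add i: window [v, y, i] (3 distinct), len 3
add v: window [v, y, i, v] (3 distinct), len 4
add j: window [i, v, j] (3 distinct), len 3
add f: window [v, j, f] (3 distinct), len 3
add y: window [j, f, y] (3 distinct), len 3
Longest length with ≤3 distinct: 4.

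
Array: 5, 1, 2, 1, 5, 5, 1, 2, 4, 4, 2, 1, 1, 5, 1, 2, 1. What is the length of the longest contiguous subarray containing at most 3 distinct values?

[5] 1 distinct, len 1
[5, 1] 2 distinct, len 2
[5, 1, 2] 3 distinct, len 3
[5, 1, 2, 1] 3 distinct, len 4
[5, 1, 2, 1, 5] 3 distinct, len 5
[5, 1, 2, 1, 5, 5] 3 distinct, len 6
[5, 1, 2, 1, 5, 5, 1] 3 distinct, len 7
[5, 1, 2, 1, 5, 5, 1, 2] 3 distinct, len 8
[1, 2, 4] 3 distinct, len 3
[1, 2, 4, 4] 3 distinct, len 4
[1, 2, 4, 4, 2] 3 distinct, len 5
[1, 2, 4, 4, 2, 1] 3 distinct, len 6
[1, 2, 4, 4, 2, 1, 1] 3 distinct, len 7
[2, 1, 1, 5] 3 distinct, len 4
[2, 1, 1, 5, 1] 3 distinct, len 5
[2, 1, 1, 5, 1, 2] 3 distinct, len 6
[2, 1, 1, 5, 1, 2, 1] 3 distinct, len 7
Longest length with ≤3 distinct: 8.

8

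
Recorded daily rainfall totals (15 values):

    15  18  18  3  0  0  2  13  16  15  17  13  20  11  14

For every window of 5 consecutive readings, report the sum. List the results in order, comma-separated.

54, 39, 23, 18, 31, 46, 63, 74, 81, 76, 75

15 18 18 3 0 → sum 54
18 18 3 0 0 → sum 39
18 3 0 0 2 → sum 23
3 0 0 2 13 → sum 18
0 0 2 13 16 → sum 31
0 2 13 16 15 → sum 46
2 13 16 15 17 → sum 63
13 16 15 17 13 → sum 74
16 15 17 13 20 → sum 81
15 17 13 20 11 → sum 76
17 13 20 11 14 → sum 75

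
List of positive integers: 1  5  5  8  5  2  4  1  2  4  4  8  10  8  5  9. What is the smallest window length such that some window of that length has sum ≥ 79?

add 1: running sum 1 < 79
add 5: running sum 6 < 79
add 5: running sum 11 < 79
add 8: running sum 19 < 79
add 5: running sum 24 < 79
add 2: running sum 26 < 79
add 4: running sum 30 < 79
add 1: running sum 31 < 79
add 2: running sum 33 < 79
add 4: running sum 37 < 79
add 4: running sum 41 < 79
add 8: running sum 49 < 79
add 10: running sum 59 < 79
add 8: running sum 67 < 79
add 5: running sum 72 < 79
end 15: [5, 5, 8, 5, 2, 4, 1, 2, 4, 4, 8, 10, 8, 5, 9] sum 80, len 15
Shortest qualifying length: 15.

15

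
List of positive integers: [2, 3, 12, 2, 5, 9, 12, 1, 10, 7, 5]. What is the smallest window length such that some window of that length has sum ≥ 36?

5

add 2: running sum 2 < 36
add 3: running sum 5 < 36
add 12: running sum 17 < 36
add 2: running sum 19 < 36
add 5: running sum 24 < 36
add 9: running sum 33 < 36
end 6: [12, 2, 5, 9, 12] sum 40, len 5
end 7: [12, 2, 5, 9, 12, 1] sum 41, len 6
end 8: [5, 9, 12, 1, 10] sum 37, len 5
end 9: [9, 12, 1, 10, 7] sum 39, len 5
end 10: [9, 12, 1, 10, 7, 5] sum 44, len 6
Shortest qualifying length: 5.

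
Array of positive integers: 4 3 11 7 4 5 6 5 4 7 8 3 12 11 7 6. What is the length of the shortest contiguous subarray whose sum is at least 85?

add 4: running sum 4 < 85
add 3: running sum 7 < 85
add 11: running sum 18 < 85
add 7: running sum 25 < 85
add 4: running sum 29 < 85
add 5: running sum 34 < 85
add 6: running sum 40 < 85
add 5: running sum 45 < 85
add 4: running sum 49 < 85
add 7: running sum 56 < 85
add 8: running sum 64 < 85
add 3: running sum 67 < 85
add 12: running sum 79 < 85
add 11: shortest ending here [3, 11, 7, 4, 5, 6, 5, 4, 7, 8, 3, 12, 11] sum 86, len 13
add 7: shortest ending here [11, 7, 4, 5, 6, 5, 4, 7, 8, 3, 12, 11, 7] sum 90, len 13
add 6: shortest ending here [7, 4, 5, 6, 5, 4, 7, 8, 3, 12, 11, 7, 6] sum 85, len 13
Shortest qualifying length: 13.

13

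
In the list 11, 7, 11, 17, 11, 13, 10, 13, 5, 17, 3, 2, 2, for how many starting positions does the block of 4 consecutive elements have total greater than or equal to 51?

11 7 11 17 → sum 46
7 11 17 11 → sum 46
11 17 11 13 → sum 52  ≥ 51 ✓
17 11 13 10 → sum 51  ≥ 51 ✓
11 13 10 13 → sum 47
13 10 13 5 → sum 41
10 13 5 17 → sum 45
13 5 17 3 → sum 38
5 17 3 2 → sum 27
17 3 2 2 → sum 24
2 windows satisfy the condition.

2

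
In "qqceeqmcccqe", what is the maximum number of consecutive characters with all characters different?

4

add q: [q] len 1
add q (repeat q, move left end past it): [q] len 1
add c: [q, c] len 2
add e: [q, c, e] len 3
add e (repeat e, move left end past it): [e] len 1
add q: [e, q] len 2
add m: [e, q, m] len 3
add c: [e, q, m, c] len 4
add c (repeat c, move left end past it): [c] len 1
add c (repeat c, move left end past it): [c] len 1
add q: [c, q] len 2
add e: [c, q, e] len 3
Longest all-distinct length: 4.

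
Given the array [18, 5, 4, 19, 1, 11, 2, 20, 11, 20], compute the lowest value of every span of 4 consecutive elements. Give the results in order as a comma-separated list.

4, 1, 1, 1, 1, 2, 2

[18, 5, 4, 19] → min 4
[5, 4, 19, 1] → min 1
[4, 19, 1, 11] → min 1
[19, 1, 11, 2] → min 1
[1, 11, 2, 20] → min 1
[11, 2, 20, 11] → min 2
[2, 20, 11, 20] → min 2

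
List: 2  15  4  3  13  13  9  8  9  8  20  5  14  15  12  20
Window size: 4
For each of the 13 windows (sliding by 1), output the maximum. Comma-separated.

Sliding a size-4 window across the 16 values:
2 15 4 3 → max 15
15 4 3 13 → max 15
4 3 13 13 → max 13
3 13 13 9 → max 13
13 13 9 8 → max 13
13 9 8 9 → max 13
9 8 9 8 → max 9
8 9 8 20 → max 20
9 8 20 5 → max 20
8 20 5 14 → max 20
20 5 14 15 → max 20
5 14 15 12 → max 15
14 15 12 20 → max 20

15, 15, 13, 13, 13, 13, 9, 20, 20, 20, 20, 15, 20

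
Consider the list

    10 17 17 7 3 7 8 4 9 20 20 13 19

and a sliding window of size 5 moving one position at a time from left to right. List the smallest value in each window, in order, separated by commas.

3, 3, 3, 3, 3, 4, 4, 4, 9

Sliding a size-5 window across the 13 values:
(10, 17, 17, 7, 3) → min 3
(17, 17, 7, 3, 7) → min 3
(17, 7, 3, 7, 8) → min 3
(7, 3, 7, 8, 4) → min 3
(3, 7, 8, 4, 9) → min 3
(7, 8, 4, 9, 20) → min 4
(8, 4, 9, 20, 20) → min 4
(4, 9, 20, 20, 13) → min 4
(9, 20, 20, 13, 19) → min 9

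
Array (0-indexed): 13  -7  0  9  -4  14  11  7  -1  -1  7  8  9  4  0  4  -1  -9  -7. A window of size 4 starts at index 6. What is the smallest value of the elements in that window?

-1

Elements at indices 6..9: 11, 7, -1, -1
min(11, 7, -1, -1) = -1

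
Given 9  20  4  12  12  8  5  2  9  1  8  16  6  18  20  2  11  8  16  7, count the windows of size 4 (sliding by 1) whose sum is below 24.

[9, 20, 4, 12] → sum 45
[20, 4, 12, 12] → sum 48
[4, 12, 12, 8] → sum 36
[12, 12, 8, 5] → sum 37
[12, 8, 5, 2] → sum 27
[8, 5, 2, 9] → sum 24
[5, 2, 9, 1] → sum 17  < 24 ✓
[2, 9, 1, 8] → sum 20  < 24 ✓
[9, 1, 8, 16] → sum 34
[1, 8, 16, 6] → sum 31
[8, 16, 6, 18] → sum 48
[16, 6, 18, 20] → sum 60
[6, 18, 20, 2] → sum 46
[18, 20, 2, 11] → sum 51
[20, 2, 11, 8] → sum 41
[2, 11, 8, 16] → sum 37
[11, 8, 16, 7] → sum 42
2 windows satisfy the condition.

2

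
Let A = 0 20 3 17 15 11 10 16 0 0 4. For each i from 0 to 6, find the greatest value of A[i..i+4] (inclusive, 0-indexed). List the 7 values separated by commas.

20, 20, 17, 17, 16, 16, 16

(0, 20, 3, 17, 15) → max 20
(20, 3, 17, 15, 11) → max 20
(3, 17, 15, 11, 10) → max 17
(17, 15, 11, 10, 16) → max 17
(15, 11, 10, 16, 0) → max 16
(11, 10, 16, 0, 0) → max 16
(10, 16, 0, 0, 4) → max 16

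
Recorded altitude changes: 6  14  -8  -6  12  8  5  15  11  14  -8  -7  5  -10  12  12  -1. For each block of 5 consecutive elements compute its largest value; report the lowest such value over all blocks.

6 14 -8 -6 12 → max 14
14 -8 -6 12 8 → max 14
-8 -6 12 8 5 → max 12
-6 12 8 5 15 → max 15
12 8 5 15 11 → max 15
8 5 15 11 14 → max 15
5 15 11 14 -8 → max 15
15 11 14 -8 -7 → max 15
11 14 -8 -7 5 → max 14
14 -8 -7 5 -10 → max 14
-8 -7 5 -10 12 → max 12
-7 5 -10 12 12 → max 12
5 -10 12 12 -1 → max 12
Lowest of these is 12.

12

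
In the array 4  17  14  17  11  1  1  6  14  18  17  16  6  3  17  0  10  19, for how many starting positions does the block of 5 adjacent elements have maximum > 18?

[4, 17, 14, 17, 11] → max 17
[17, 14, 17, 11, 1] → max 17
[14, 17, 11, 1, 1] → max 17
[17, 11, 1, 1, 6] → max 17
[11, 1, 1, 6, 14] → max 14
[1, 1, 6, 14, 18] → max 18
[1, 6, 14, 18, 17] → max 18
[6, 14, 18, 17, 16] → max 18
[14, 18, 17, 16, 6] → max 18
[18, 17, 16, 6, 3] → max 18
[17, 16, 6, 3, 17] → max 17
[16, 6, 3, 17, 0] → max 17
[6, 3, 17, 0, 10] → max 17
[3, 17, 0, 10, 19] → max 19  > 18 ✓
1 window satisfy the condition.

1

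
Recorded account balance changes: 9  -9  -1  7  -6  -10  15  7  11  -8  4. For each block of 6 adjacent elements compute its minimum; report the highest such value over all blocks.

-10

[9, -9, -1, 7, -6, -10] → min -10
[-9, -1, 7, -6, -10, 15] → min -10
[-1, 7, -6, -10, 15, 7] → min -10
[7, -6, -10, 15, 7, 11] → min -10
[-6, -10, 15, 7, 11, -8] → min -10
[-10, 15, 7, 11, -8, 4] → min -10
Highest of these is -10.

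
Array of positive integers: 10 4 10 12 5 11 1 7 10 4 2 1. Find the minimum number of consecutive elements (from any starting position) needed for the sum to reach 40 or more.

5

Extend right; whenever the sum reaches 40, record the length and shrink from the left:
add 10: running sum 10 < 40
add 4: running sum 14 < 40
add 10: running sum 24 < 40
add 12: running sum 36 < 40
end 4: [10, 4, 10, 12, 5] sum 41, len 5
end 5: [4, 10, 12, 5, 11] sum 42, len 5
end 6: [4, 10, 12, 5, 11, 1] sum 43, len 6
end 7: [10, 12, 5, 11, 1, 7] sum 46, len 6
end 8: [12, 5, 11, 1, 7, 10] sum 46, len 6
end 9: [12, 5, 11, 1, 7, 10, 4] sum 50, len 7
end 10: [5, 11, 1, 7, 10, 4, 2] sum 40, len 7
end 11: [5, 11, 1, 7, 10, 4, 2, 1] sum 41, len 8
Shortest qualifying length: 5.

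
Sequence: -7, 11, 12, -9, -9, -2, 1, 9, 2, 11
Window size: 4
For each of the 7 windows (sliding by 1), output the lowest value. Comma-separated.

Sliding a size-4 window across the 10 values:
[-7, 11, 12, -9] → min -9
[11, 12, -9, -9] → min -9
[12, -9, -9, -2] → min -9
[-9, -9, -2, 1] → min -9
[-9, -2, 1, 9] → min -9
[-2, 1, 9, 2] → min -2
[1, 9, 2, 11] → min 1

-9, -9, -9, -9, -9, -2, 1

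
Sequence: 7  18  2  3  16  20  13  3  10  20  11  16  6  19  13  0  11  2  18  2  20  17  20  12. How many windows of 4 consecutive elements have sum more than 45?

11

7 18 2 3 → sum 30
18 2 3 16 → sum 39
2 3 16 20 → sum 41
3 16 20 13 → sum 52  > 45 ✓
16 20 13 3 → sum 52  > 45 ✓
20 13 3 10 → sum 46  > 45 ✓
13 3 10 20 → sum 46  > 45 ✓
3 10 20 11 → sum 44
10 20 11 16 → sum 57  > 45 ✓
20 11 16 6 → sum 53  > 45 ✓
11 16 6 19 → sum 52  > 45 ✓
16 6 19 13 → sum 54  > 45 ✓
6 19 13 0 → sum 38
19 13 0 11 → sum 43
13 0 11 2 → sum 26
0 11 2 18 → sum 31
11 2 18 2 → sum 33
2 18 2 20 → sum 42
18 2 20 17 → sum 57  > 45 ✓
2 20 17 20 → sum 59  > 45 ✓
20 17 20 12 → sum 69  > 45 ✓
11 windows satisfy the condition.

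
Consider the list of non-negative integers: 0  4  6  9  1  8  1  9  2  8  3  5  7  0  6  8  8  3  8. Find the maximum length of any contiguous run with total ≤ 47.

10

→ 0: sum 0, len 1
→ 4: sum 4, len 2
→ 6: sum 10, len 3
→ 9: sum 19, len 4
→ 1: sum 20, len 5
→ 8: sum 28, len 6
→ 1: sum 29, len 7
→ 9: sum 38, len 8
→ 2: sum 40, len 9
→ 8 (dropped 0, 4): sum 44, len 8
→ 3: sum 47, len 9
→ 5 (dropped 6): sum 46, len 9
→ 7 (dropped 9): sum 44, len 9
→ 0: sum 44, len 10
→ 6 (dropped 1, 8): sum 41, len 9
→ 8 (dropped 1, 9): sum 39, len 8
→ 8: sum 47, len 9
→ 3 (dropped 2, 8): sum 40, len 8
→ 8 (dropped 3): sum 45, len 8
Longest length seen: 10.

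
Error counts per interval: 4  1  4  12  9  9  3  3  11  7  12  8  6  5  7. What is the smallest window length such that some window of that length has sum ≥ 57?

8

Extend right; whenever the sum reaches 57, record the length and shrink from the left:
add 4: running sum 4 < 57
add 1: running sum 5 < 57
add 4: running sum 9 < 57
add 12: running sum 21 < 57
add 9: running sum 30 < 57
add 9: running sum 39 < 57
add 3: running sum 42 < 57
add 3: running sum 45 < 57
add 11: running sum 56 < 57
add 7: shortest ending here [4, 12, 9, 9, 3, 3, 11, 7] sum 58, len 8
add 12: shortest ending here [12, 9, 9, 3, 3, 11, 7, 12] sum 66, len 8
add 8: shortest ending here [9, 9, 3, 3, 11, 7, 12, 8] sum 62, len 8
add 6: shortest ending here [9, 3, 3, 11, 7, 12, 8, 6] sum 59, len 8
add 5: shortest ending here [9, 3, 3, 11, 7, 12, 8, 6, 5] sum 64, len 9
add 7: shortest ending here [3, 11, 7, 12, 8, 6, 5, 7] sum 59, len 8
Shortest qualifying length: 8.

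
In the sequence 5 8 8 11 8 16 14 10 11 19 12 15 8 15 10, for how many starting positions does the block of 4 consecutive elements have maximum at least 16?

(5, 8, 8, 11) → max 11
(8, 8, 11, 8) → max 11
(8, 11, 8, 16) → max 16  ≥ 16 ✓
(11, 8, 16, 14) → max 16  ≥ 16 ✓
(8, 16, 14, 10) → max 16  ≥ 16 ✓
(16, 14, 10, 11) → max 16  ≥ 16 ✓
(14, 10, 11, 19) → max 19  ≥ 16 ✓
(10, 11, 19, 12) → max 19  ≥ 16 ✓
(11, 19, 12, 15) → max 19  ≥ 16 ✓
(19, 12, 15, 8) → max 19  ≥ 16 ✓
(12, 15, 8, 15) → max 15
(15, 8, 15, 10) → max 15
8 windows satisfy the condition.

8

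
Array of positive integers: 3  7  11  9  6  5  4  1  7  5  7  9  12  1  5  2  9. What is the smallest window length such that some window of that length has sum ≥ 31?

4

Extend right; whenever the sum reaches 31, record the length and shrink from the left:
add 3: running sum 3 < 31
add 7: running sum 10 < 31
add 11: running sum 21 < 31
add 9: running sum 30 < 31
add 6: shortest ending here [7, 11, 9, 6] sum 33, len 4
add 5: shortest ending here [11, 9, 6, 5] sum 31, len 4
add 4: shortest ending here [11, 9, 6, 5, 4] sum 35, len 5
add 1: shortest ending here [11, 9, 6, 5, 4, 1] sum 36, len 6
add 7: shortest ending here [9, 6, 5, 4, 1, 7] sum 32, len 6
add 5: shortest ending here [9, 6, 5, 4, 1, 7, 5] sum 37, len 7
add 7: shortest ending here [6, 5, 4, 1, 7, 5, 7] sum 35, len 7
add 9: shortest ending here [4, 1, 7, 5, 7, 9] sum 33, len 6
add 12: shortest ending here [5, 7, 9, 12] sum 33, len 4
add 1: shortest ending here [5, 7, 9, 12, 1] sum 34, len 5
add 5: shortest ending here [7, 9, 12, 1, 5] sum 34, len 5
add 2: shortest ending here [7, 9, 12, 1, 5, 2] sum 36, len 6
add 9: shortest ending here [9, 12, 1, 5, 2, 9] sum 38, len 6
Shortest qualifying length: 4.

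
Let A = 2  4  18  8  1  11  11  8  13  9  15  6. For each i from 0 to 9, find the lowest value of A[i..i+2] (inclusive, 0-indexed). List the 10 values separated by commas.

2, 4, 1, 1, 1, 8, 8, 8, 9, 6

[2, 4, 18] → min 2
[4, 18, 8] → min 4
[18, 8, 1] → min 1
[8, 1, 11] → min 1
[1, 11, 11] → min 1
[11, 11, 8] → min 8
[11, 8, 13] → min 8
[8, 13, 9] → min 8
[13, 9, 15] → min 9
[9, 15, 6] → min 6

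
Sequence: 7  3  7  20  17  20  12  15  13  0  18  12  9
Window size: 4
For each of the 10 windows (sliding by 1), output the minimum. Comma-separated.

7 3 7 20 → min 3
3 7 20 17 → min 3
7 20 17 20 → min 7
20 17 20 12 → min 12
17 20 12 15 → min 12
20 12 15 13 → min 12
12 15 13 0 → min 0
15 13 0 18 → min 0
13 0 18 12 → min 0
0 18 12 9 → min 0

3, 3, 7, 12, 12, 12, 0, 0, 0, 0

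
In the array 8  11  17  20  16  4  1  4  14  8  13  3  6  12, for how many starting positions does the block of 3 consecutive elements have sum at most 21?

(8, 11, 17) → sum 36
(11, 17, 20) → sum 48
(17, 20, 16) → sum 53
(20, 16, 4) → sum 40
(16, 4, 1) → sum 21  ≤ 21 ✓
(4, 1, 4) → sum 9  ≤ 21 ✓
(1, 4, 14) → sum 19  ≤ 21 ✓
(4, 14, 8) → sum 26
(14, 8, 13) → sum 35
(8, 13, 3) → sum 24
(13, 3, 6) → sum 22
(3, 6, 12) → sum 21  ≤ 21 ✓
4 windows satisfy the condition.

4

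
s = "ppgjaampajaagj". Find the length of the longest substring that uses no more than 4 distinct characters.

9

[p] 1 distinct, len 1
[p, p] 1 distinct, len 2
[p, p, g] 2 distinct, len 3
[p, p, g, j] 3 distinct, len 4
[p, p, g, j, a] 4 distinct, len 5
[p, p, g, j, a, a] 4 distinct, len 6
[g, j, a, a, m] 4 distinct, len 5
[j, a, a, m, p] 4 distinct, len 5
[j, a, a, m, p, a] 4 distinct, len 6
[j, a, a, m, p, a, j] 4 distinct, len 7
[j, a, a, m, p, a, j, a] 4 distinct, len 8
[j, a, a, m, p, a, j, a, a] 4 distinct, len 9
[p, a, j, a, a, g] 4 distinct, len 6
[p, a, j, a, a, g, j] 4 distinct, len 7
Longest length with ≤4 distinct: 9.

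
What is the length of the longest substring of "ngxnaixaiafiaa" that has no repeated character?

5

add n: [n] len 1
add g: [n, g] len 2
add x: [n, g, x] len 3
add n (repeat n, move left end past it): [g, x, n] len 3
add a: [g, x, n, a] len 4
add i: [g, x, n, a, i] len 5
add x (repeat x, move left end past it): [n, a, i, x] len 4
add a (repeat a, move left end past it): [i, x, a] len 3
add i (repeat i, move left end past it): [x, a, i] len 3
add a (repeat a, move left end past it): [i, a] len 2
add f: [i, a, f] len 3
add i (repeat i, move left end past it): [a, f, i] len 3
add a (repeat a, move left end past it): [f, i, a] len 3
add a (repeat a, move left end past it): [a] len 1
Longest all-distinct length: 5.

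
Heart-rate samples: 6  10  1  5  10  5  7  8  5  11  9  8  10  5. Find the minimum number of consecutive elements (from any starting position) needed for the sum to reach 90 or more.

13

add 6: running sum 6 < 90
add 10: running sum 16 < 90
add 1: running sum 17 < 90
add 5: running sum 22 < 90
add 10: running sum 32 < 90
add 5: running sum 37 < 90
add 7: running sum 44 < 90
add 8: running sum 52 < 90
add 5: running sum 57 < 90
add 11: running sum 68 < 90
add 9: running sum 77 < 90
add 8: running sum 85 < 90
add 10: shortest ending here [6, 10, 1, 5, 10, 5, 7, 8, 5, 11, 9, 8, 10] sum 95, len 13
add 5: shortest ending here [10, 1, 5, 10, 5, 7, 8, 5, 11, 9, 8, 10, 5] sum 94, len 13
Shortest qualifying length: 13.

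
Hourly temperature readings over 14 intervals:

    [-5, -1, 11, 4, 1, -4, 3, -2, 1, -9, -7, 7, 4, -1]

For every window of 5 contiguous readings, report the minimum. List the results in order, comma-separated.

(-5, -1, 11, 4, 1) → min -5
(-1, 11, 4, 1, -4) → min -4
(11, 4, 1, -4, 3) → min -4
(4, 1, -4, 3, -2) → min -4
(1, -4, 3, -2, 1) → min -4
(-4, 3, -2, 1, -9) → min -9
(3, -2, 1, -9, -7) → min -9
(-2, 1, -9, -7, 7) → min -9
(1, -9, -7, 7, 4) → min -9
(-9, -7, 7, 4, -1) → min -9

-5, -4, -4, -4, -4, -9, -9, -9, -9, -9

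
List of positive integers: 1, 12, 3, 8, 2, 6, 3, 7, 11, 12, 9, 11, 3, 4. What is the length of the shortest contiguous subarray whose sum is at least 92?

add 1: running sum 1 < 92
add 12: running sum 13 < 92
add 3: running sum 16 < 92
add 8: running sum 24 < 92
add 2: running sum 26 < 92
add 6: running sum 32 < 92
add 3: running sum 35 < 92
add 7: running sum 42 < 92
add 11: running sum 53 < 92
add 12: running sum 65 < 92
add 9: running sum 74 < 92
add 11: running sum 85 < 92
add 3: running sum 88 < 92
add 4: shortest ending here [1, 12, 3, 8, 2, 6, 3, 7, 11, 12, 9, 11, 3, 4] sum 92, len 14
Shortest qualifying length: 14.

14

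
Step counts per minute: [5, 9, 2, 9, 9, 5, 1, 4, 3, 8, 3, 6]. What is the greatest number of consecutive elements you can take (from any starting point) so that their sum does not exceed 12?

3

→ 5: sum 5, len 1
→ 9 (dropped 5): sum 9, len 1
→ 2: sum 11, len 2
→ 9 (dropped 9): sum 11, len 2
→ 9 (dropped 2, 9): sum 9, len 1
→ 5 (dropped 9): sum 5, len 1
→ 1: sum 6, len 2
→ 4: sum 10, len 3
→ 3 (dropped 5): sum 8, len 3
→ 8 (dropped 1, 4): sum 11, len 2
→ 3 (dropped 3): sum 11, len 2
→ 6 (dropped 8): sum 9, len 2
Longest length seen: 3.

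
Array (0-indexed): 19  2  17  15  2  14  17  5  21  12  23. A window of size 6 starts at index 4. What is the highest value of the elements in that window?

21

Elements at indices 4..9: 2, 14, 17, 5, 21, 12
max(2, 14, 17, 5, 21, 12) = 21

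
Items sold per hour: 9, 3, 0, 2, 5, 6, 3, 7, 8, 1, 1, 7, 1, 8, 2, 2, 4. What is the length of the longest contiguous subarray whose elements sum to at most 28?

[9] sum 9 len 1
[9, 3] sum 12 len 2
[9, 3, 0] sum 12 len 3
[9, 3, 0, 2] sum 14 len 4
[9, 3, 0, 2, 5] sum 19 len 5
[9, 3, 0, 2, 5, 6] sum 25 len 6
[9, 3, 0, 2, 5, 6, 3] sum 28 len 7
[3, 0, 2, 5, 6, 3, 7] sum 26 len 7
[6, 3, 7, 8] sum 24 len 4
[6, 3, 7, 8, 1] sum 25 len 5
[6, 3, 7, 8, 1, 1] sum 26 len 6
[3, 7, 8, 1, 1, 7] sum 27 len 6
[3, 7, 8, 1, 1, 7, 1] sum 28 len 7
[8, 1, 1, 7, 1, 8] sum 26 len 6
[8, 1, 1, 7, 1, 8, 2] sum 28 len 7
[1, 1, 7, 1, 8, 2, 2] sum 22 len 7
[1, 1, 7, 1, 8, 2, 2, 4] sum 26 len 8
Longest length seen: 8.

8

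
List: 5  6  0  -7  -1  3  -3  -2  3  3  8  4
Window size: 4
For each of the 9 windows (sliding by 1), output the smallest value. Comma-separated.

-7, -7, -7, -7, -3, -3, -3, -2, 3

(5, 6, 0, -7) → min -7
(6, 0, -7, -1) → min -7
(0, -7, -1, 3) → min -7
(-7, -1, 3, -3) → min -7
(-1, 3, -3, -2) → min -3
(3, -3, -2, 3) → min -3
(-3, -2, 3, 3) → min -3
(-2, 3, 3, 8) → min -2
(3, 3, 8, 4) → min 3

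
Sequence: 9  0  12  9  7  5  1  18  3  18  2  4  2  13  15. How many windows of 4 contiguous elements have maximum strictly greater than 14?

7

[9, 0, 12, 9] → max 12
[0, 12, 9, 7] → max 12
[12, 9, 7, 5] → max 12
[9, 7, 5, 1] → max 9
[7, 5, 1, 18] → max 18  > 14 ✓
[5, 1, 18, 3] → max 18  > 14 ✓
[1, 18, 3, 18] → max 18  > 14 ✓
[18, 3, 18, 2] → max 18  > 14 ✓
[3, 18, 2, 4] → max 18  > 14 ✓
[18, 2, 4, 2] → max 18  > 14 ✓
[2, 4, 2, 13] → max 13
[4, 2, 13, 15] → max 15  > 14 ✓
7 windows satisfy the condition.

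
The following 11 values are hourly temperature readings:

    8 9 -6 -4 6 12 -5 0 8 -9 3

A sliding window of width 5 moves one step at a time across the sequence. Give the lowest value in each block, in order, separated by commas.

(8, 9, -6, -4, 6) → min -6
(9, -6, -4, 6, 12) → min -6
(-6, -4, 6, 12, -5) → min -6
(-4, 6, 12, -5, 0) → min -5
(6, 12, -5, 0, 8) → min -5
(12, -5, 0, 8, -9) → min -9
(-5, 0, 8, -9, 3) → min -9

-6, -6, -6, -5, -5, -9, -9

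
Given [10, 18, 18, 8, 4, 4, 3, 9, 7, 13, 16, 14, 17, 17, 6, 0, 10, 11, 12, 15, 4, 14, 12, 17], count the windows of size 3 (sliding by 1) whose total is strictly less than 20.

5

(10, 18, 18) → sum 46
(18, 18, 8) → sum 44
(18, 8, 4) → sum 30
(8, 4, 4) → sum 16  < 20 ✓
(4, 4, 3) → sum 11  < 20 ✓
(4, 3, 9) → sum 16  < 20 ✓
(3, 9, 7) → sum 19  < 20 ✓
(9, 7, 13) → sum 29
(7, 13, 16) → sum 36
(13, 16, 14) → sum 43
(16, 14, 17) → sum 47
(14, 17, 17) → sum 48
(17, 17, 6) → sum 40
(17, 6, 0) → sum 23
(6, 0, 10) → sum 16  < 20 ✓
(0, 10, 11) → sum 21
(10, 11, 12) → sum 33
(11, 12, 15) → sum 38
(12, 15, 4) → sum 31
(15, 4, 14) → sum 33
(4, 14, 12) → sum 30
(14, 12, 17) → sum 43
5 windows satisfy the condition.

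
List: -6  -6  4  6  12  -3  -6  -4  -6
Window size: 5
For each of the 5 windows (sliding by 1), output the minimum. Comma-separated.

-6 -6 4 6 12 → min -6
-6 4 6 12 -3 → min -6
4 6 12 -3 -6 → min -6
6 12 -3 -6 -4 → min -6
12 -3 -6 -4 -6 → min -6

-6, -6, -6, -6, -6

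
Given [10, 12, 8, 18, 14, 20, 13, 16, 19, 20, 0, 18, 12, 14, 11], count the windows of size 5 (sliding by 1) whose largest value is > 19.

(10, 12, 8, 18, 14) → max 18
(12, 8, 18, 14, 20) → max 20  > 19 ✓
(8, 18, 14, 20, 13) → max 20  > 19 ✓
(18, 14, 20, 13, 16) → max 20  > 19 ✓
(14, 20, 13, 16, 19) → max 20  > 19 ✓
(20, 13, 16, 19, 20) → max 20  > 19 ✓
(13, 16, 19, 20, 0) → max 20  > 19 ✓
(16, 19, 20, 0, 18) → max 20  > 19 ✓
(19, 20, 0, 18, 12) → max 20  > 19 ✓
(20, 0, 18, 12, 14) → max 20  > 19 ✓
(0, 18, 12, 14, 11) → max 18
9 windows satisfy the condition.

9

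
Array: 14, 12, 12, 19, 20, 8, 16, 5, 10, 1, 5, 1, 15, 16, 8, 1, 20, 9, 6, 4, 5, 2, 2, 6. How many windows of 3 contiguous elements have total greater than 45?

14 12 12 → sum 38
12 12 19 → sum 43
12 19 20 → sum 51  > 45 ✓
19 20 8 → sum 47  > 45 ✓
20 8 16 → sum 44
8 16 5 → sum 29
16 5 10 → sum 31
5 10 1 → sum 16
10 1 5 → sum 16
1 5 1 → sum 7
5 1 15 → sum 21
1 15 16 → sum 32
15 16 8 → sum 39
16 8 1 → sum 25
8 1 20 → sum 29
1 20 9 → sum 30
20 9 6 → sum 35
9 6 4 → sum 19
6 4 5 → sum 15
4 5 2 → sum 11
5 2 2 → sum 9
2 2 6 → sum 10
2 windows satisfy the condition.

2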